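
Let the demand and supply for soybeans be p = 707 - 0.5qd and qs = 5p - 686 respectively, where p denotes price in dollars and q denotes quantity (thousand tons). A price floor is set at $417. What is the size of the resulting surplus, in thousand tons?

819

Rearranging demand gives qd = 1414 - 2p. Setting quantity demanded equal to quantity supplied, 1414 - 2p = 5p - 686, gives p* = 300 and q* = 814.
The floor of 417 is above the equilibrium price 300, so it binds.
At p = 417: qd = 1414 - 2·417 = 580 and qs = 5·417 - 686 = 1399.
Surplus = qs - qd = 1399 - 580 = 819.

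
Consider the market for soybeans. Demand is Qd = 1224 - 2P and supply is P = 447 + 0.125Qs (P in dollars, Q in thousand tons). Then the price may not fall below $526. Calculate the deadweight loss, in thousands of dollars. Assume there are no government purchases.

Rearranging supply gives Qs = 8P - 3576. Equilibrium: 1224 - 2P = 8P - 3576, so 4800 = 10P and P* = 480, Q* = 264.
Since 526 > 480, the floor is binding.
At P = 526: Qd = 1224 - 2·526 = 172 and Qs = 8·526 - 3576 = 632.
Quantity traded falls to 172. At Q = 172 the demand price is (1224 - 172)/2 = 526 and the supply price is (3576 + 172)/8 = 468.5.
Deadweight loss = ½ · (526 - 468.5) · (264 - 172) = ½ · 57.5 · 92 = 2645.

2645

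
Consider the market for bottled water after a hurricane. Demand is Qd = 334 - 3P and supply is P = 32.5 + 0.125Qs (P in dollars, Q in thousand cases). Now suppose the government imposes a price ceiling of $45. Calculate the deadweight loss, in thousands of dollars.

1188

Rearranging supply gives Qs = 8P - 260. Equilibrium: 334 - 3P = 8P - 260, so 594 = 11P and P* = 54, Q* = 172.
Because the ceiling (45) lies below the market-clearing price, it is binding.
At P = 45: Qd = 334 - 3·45 = 199 and Qs = 8·45 - 260 = 100.
Quantity traded falls to 100. At Q = 100 the demand price is (334 - 100)/3 = 78 and the supply price is (260 + 100)/8 = 45.
Deadweight loss = ½ · (78 - 45) · (172 - 100) = ½ · 33 · 72 = 1188.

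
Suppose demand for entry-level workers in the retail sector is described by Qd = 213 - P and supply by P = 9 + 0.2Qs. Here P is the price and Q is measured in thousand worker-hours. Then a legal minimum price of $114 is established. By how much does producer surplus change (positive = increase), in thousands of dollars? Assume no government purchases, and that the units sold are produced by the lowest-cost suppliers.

Rearranging supply gives Qs = 5P - 45. Without the control the market clears where 213 - P = 5P - 45, i.e. P* = 43 and Q* = 170.
Because the floor (114) lies above the market-clearing price, it is binding.
At P = 114: Qd = 213 - 114 = 99 and Qs = 5·114 - 45 = 525.
Producer surplus without the control is ½ · (43 - 9) · 170 = 2890.
With the floor, 99 units are sold at 114. The supply price at Q = 99 is 28.8, so PS = ½ · [(114 - 9) + (114 - 28.8)] · 99 = 9414.9.
Change in producer surplus = 9414.9 - 2890 = 6524.9.

6524.9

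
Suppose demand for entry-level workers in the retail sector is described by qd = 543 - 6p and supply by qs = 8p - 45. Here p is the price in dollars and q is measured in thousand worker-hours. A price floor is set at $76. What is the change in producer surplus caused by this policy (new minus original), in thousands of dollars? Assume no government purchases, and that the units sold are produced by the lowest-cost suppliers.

357

Setting quantity demanded equal to quantity supplied, 543 - 6p = 8p - 45, gives p* = 42 and q* = 291.
Since 76 > 42, the floor is binding.
At p = 76: qd = 543 - 6·76 = 87 and qs = 8·76 - 45 = 563.
Producer surplus without the control is ½ · (42 - 5.625) · 291 = 5292.5625.
With the floor, 87 units are sold at 76. The supply price at q = 87 is 16.5, so PS = ½ · [(76 - 5.625) + (76 - 16.5)] · 87 = 5649.5625.
Change in producer surplus = 5649.5625 - 5292.5625 = 357.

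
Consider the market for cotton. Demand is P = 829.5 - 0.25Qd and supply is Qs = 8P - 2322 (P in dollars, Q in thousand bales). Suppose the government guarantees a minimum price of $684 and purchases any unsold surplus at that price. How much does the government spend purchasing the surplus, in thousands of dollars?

Rearranging demand gives Qd = 3318 - 4P. Equilibrium: 3318 - 4P = 8P - 2322, so 5640 = 12P and P* = 470, Q* = 1438.
The floor of 684 is above the equilibrium price 470, so it binds.
At P = 684: Qd = 3318 - 4·684 = 582 and Qs = 8·684 - 2322 = 3150.
Surplus = Qs - Qd = 2568.
Government expenditure = surplus × support price = 2568 × 684 = 1756512.

1756512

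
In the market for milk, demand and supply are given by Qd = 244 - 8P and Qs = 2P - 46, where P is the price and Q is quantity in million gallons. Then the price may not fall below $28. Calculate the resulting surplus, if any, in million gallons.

0

In a free market, 244 - 8P = 2P - 46 gives the equilibrium P* = 29, Q* = 12.
The floor of 28 is below the equilibrium price 29, so it is not binding; the market clears at P* = 29, Q* = 12.
Since the control does not bind, there is no surplus.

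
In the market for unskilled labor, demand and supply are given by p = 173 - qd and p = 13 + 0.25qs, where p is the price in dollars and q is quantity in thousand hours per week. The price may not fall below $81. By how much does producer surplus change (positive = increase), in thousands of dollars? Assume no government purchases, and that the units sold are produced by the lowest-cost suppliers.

3150

Rearranging demand gives qd = 173 - p; rearranging supply gives qs = 4p - 52. Setting quantity demanded equal to quantity supplied, 173 - p = 4p - 52, gives p* = 45 and q* = 128.
The floor of 81 is above the equilibrium price 45, so it binds.
At p = 81: qd = 173 - 81 = 92 and qs = 4·81 - 52 = 272.
Producer surplus without the control is ½ · (45 - 13) · 128 = 2048.
With the floor, 92 units are sold at 81. The supply price at q = 92 is 36, so PS = ½ · [(81 - 13) + (81 - 36)] · 92 = 5198.
Change in producer surplus = 5198 - 2048 = 3150.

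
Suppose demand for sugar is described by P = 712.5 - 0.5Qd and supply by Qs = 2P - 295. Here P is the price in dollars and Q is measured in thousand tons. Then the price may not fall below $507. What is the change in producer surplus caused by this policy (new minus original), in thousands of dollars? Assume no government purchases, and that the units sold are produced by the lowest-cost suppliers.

25718

Rearranging demand gives Qd = 1425 - 2P. Without the control the market clears where 1425 - 2P = 2P - 295, i.e. P* = 430 and Q* = 565.
The floor of 507 is above the equilibrium price 430, so it binds.
At P = 507: Qd = 1425 - 2·507 = 411 and Qs = 2·507 - 295 = 719.
Producer surplus without the control is ½ · (430 - 147.5) · 565 = 79806.25.
With the floor, 411 units are sold at 507. The supply price at Q = 411 is 353, so PS = ½ · [(507 - 147.5) + (507 - 353)] · 411 = 105524.25.
Change in producer surplus = 105524.25 - 79806.25 = 25718.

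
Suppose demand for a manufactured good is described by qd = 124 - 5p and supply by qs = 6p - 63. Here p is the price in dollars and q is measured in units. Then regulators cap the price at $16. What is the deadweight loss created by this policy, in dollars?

Equilibrium: 124 - 5p = 6p - 63, so 187 = 11p and p* = 17, q* = 39.
Since 16 < 17, the ceiling is binding.
At p = 16: qd = 124 - 5·16 = 44 and qs = 6·16 - 63 = 33.
Quantity traded falls to 33. At q = 33 the demand price is (124 - 33)/5 = 18.2 and the supply price is (63 + 33)/6 = 16.
Deadweight loss = ½ · (18.2 - 16) · (39 - 33) = ½ · 2.2 · 6 = 6.6.

6.6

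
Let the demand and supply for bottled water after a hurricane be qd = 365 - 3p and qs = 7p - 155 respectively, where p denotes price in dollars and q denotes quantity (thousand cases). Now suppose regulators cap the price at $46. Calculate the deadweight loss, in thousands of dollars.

Without the control the market clears where 365 - 3p = 7p - 155, i.e. p* = 52 and q* = 209.
The ceiling of 46 is below the equilibrium price 52, so it binds.
At p = 46: qd = 365 - 3·46 = 227 and qs = 7·46 - 155 = 167.
Quantity traded falls to 167. At q = 167 the demand price is (365 - 167)/3 = 66 and the supply price is (155 + 167)/7 = 46.
Deadweight loss = ½ · (66 - 46) · (209 - 167) = ½ · 20 · 42 = 420.

420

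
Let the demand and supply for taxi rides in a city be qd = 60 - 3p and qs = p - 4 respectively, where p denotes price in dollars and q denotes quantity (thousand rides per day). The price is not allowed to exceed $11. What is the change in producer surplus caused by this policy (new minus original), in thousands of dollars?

Equilibrium: 60 - 3p = p - 4, so 64 = 4p and p* = 16, q* = 12.
Since 11 < 16, the ceiling is binding.
At p = 11: qd = 60 - 3·11 = 27 and qs = 11 - 4 = 7.
Producer surplus without the control is ½ · (16 - 4) · 12 = 72.
With the ceiling, producers sell 7 units at 11, so PS = ½ · (11 - 4) · 7 = 24.5.
Change in producer surplus = 24.5 - 72 = -47.5.

-47.5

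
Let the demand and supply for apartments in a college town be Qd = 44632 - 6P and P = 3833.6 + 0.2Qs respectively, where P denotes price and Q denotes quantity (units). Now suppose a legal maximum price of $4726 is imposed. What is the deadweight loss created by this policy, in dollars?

5286765

Rearranging supply gives Qs = 5P - 19168. Setting quantity demanded equal to quantity supplied, 44632 - 6P = 5P - 19168, gives P* = 5800 and Q* = 9832.
The ceiling of 4726 is below the equilibrium price 5800, so it binds.
At P = 4726: Qd = 44632 - 6·4726 = 16276 and Qs = 5·4726 - 19168 = 4462.
Quantity traded falls to 4462. At Q = 4462 the demand price is (44632 - 4462)/6 = 6695 and the supply price is (19168 + 4462)/5 = 4726.
Deadweight loss = ½ · (6695 - 4726) · (9832 - 4462) = ½ · 1969 · 5370 = 5286765.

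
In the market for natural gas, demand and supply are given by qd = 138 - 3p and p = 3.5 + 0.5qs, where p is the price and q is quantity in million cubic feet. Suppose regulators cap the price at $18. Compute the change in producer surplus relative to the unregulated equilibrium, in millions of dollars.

Rearranging supply gives qs = 2p - 7. In a free market, 138 - 3p = 2p - 7 gives the equilibrium p* = 29, q* = 51.
Because the ceiling (18) lies below the market-clearing price, it is binding.
At p = 18: qd = 138 - 3·18 = 84 and qs = 2·18 - 7 = 29.
Producer surplus without the control is ½ · (29 - 3.5) · 51 = 650.25.
With the ceiling, producers sell 29 units at 18, so PS = ½ · (18 - 3.5) · 29 = 210.25.
Change in producer surplus = 210.25 - 650.25 = -440.

-440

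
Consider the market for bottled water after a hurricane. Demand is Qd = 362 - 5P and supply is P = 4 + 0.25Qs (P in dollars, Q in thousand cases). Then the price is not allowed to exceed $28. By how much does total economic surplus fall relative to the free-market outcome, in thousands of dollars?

Rearranging supply gives Qs = 4P - 16. Without the control the market clears where 362 - 5P = 4P - 16, i.e. P* = 42 and Q* = 152.
Because the ceiling (28) lies below the market-clearing price, it is binding.
At P = 28: Qd = 362 - 5·28 = 222 and Qs = 4·28 - 16 = 96.
Quantity traded falls to 96. At Q = 96 the demand price is (362 - 96)/5 = 53.2 and the supply price is (16 + 96)/4 = 28.
Deadweight loss = ½ · (53.2 - 28) · (152 - 96) = ½ · 25.2 · 56 = 705.6.

705.6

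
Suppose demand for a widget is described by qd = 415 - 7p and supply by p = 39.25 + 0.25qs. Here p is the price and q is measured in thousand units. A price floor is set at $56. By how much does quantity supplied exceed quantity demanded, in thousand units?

Rearranging supply gives qs = 4p - 157. Setting quantity demanded equal to quantity supplied, 415 - 7p = 4p - 157, gives p* = 52 and q* = 51.
Since 56 > 52, the floor is binding.
At p = 56: qd = 415 - 7·56 = 23 and qs = 4·56 - 157 = 67.
Surplus = qs - qd = 67 - 23 = 44.

44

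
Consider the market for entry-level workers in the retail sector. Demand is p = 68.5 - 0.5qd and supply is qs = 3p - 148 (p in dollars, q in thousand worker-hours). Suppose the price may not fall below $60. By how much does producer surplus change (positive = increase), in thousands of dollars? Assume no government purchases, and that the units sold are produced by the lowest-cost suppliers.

Rearranging demand gives qd = 137 - 2p. Without the control the market clears where 137 - 2p = 3p - 148, i.e. p* = 57 and q* = 23.
The floor of 60 is above the equilibrium price 57, so it binds.
At p = 60: qd = 137 - 2·60 = 17 and qs = 3·60 - 148 = 32.
Producer surplus without the control is ½ · (57 - 148/3) · 23 = 529/6.
With the floor, 17 units are sold at 60. The supply price at q = 17 is 55, so PS = ½ · [(60 - 148/3) + (60 - 55)] · 17 = 799/6.
Change in producer surplus = 799/6 - 529/6 = 45.

45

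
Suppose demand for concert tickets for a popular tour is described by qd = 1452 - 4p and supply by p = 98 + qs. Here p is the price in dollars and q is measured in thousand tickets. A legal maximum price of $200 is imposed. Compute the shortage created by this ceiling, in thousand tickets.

550

Rearranging supply gives qs = p - 98. In a free market, 1452 - 4p = p - 98 gives the equilibrium p* = 310, q* = 212.
Because the ceiling (200) lies below the market-clearing price, it is binding.
At p = 200: qd = 1452 - 4·200 = 652 and qs = 200 - 98 = 102.
Shortage = qd - qs = 652 - 102 = 550.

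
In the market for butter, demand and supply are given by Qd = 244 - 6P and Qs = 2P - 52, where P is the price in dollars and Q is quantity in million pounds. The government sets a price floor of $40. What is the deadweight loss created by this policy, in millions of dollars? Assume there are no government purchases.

In a free market, 244 - 6P = 2P - 52 gives the equilibrium P* = 37, Q* = 22.
Since 40 > 37, the floor is binding.
At P = 40: Qd = 244 - 6·40 = 4 and Qs = 2·40 - 52 = 28.
Quantity traded falls to 4. At Q = 4 the demand price is (244 - 4)/6 = 40 and the supply price is (52 + 4)/2 = 28.
Deadweight loss = ½ · (40 - 28) · (22 - 4) = ½ · 12 · 18 = 108.

108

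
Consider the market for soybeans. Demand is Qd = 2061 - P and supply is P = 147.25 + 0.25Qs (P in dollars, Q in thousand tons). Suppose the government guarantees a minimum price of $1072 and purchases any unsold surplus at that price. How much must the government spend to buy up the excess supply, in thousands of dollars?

Rearranging supply gives Qs = 4P - 589. Without the control the market clears where 2061 - P = 4P - 589, i.e. P* = 530 and Q* = 1531.
Because the floor (1072) lies above the market-clearing price, it is binding.
At P = 1072: Qd = 2061 - 1072 = 989 and Qs = 4·1072 - 589 = 3699.
Surplus = Qs - Qd = 2710.
Government expenditure = surplus × support price = 2710 × 1072 = 2905120.

2905120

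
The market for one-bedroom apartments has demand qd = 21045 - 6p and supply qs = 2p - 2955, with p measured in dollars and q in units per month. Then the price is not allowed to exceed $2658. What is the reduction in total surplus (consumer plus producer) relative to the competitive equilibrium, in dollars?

155952

Without the control the market clears where 21045 - 6p = 2p - 2955, i.e. p* = 3000 and q* = 3045.
The ceiling of 2658 is below the equilibrium price 3000, so it binds.
At p = 2658: qd = 21045 - 6·2658 = 5097 and qs = 2·2658 - 2955 = 2361.
Quantity traded falls to 2361. At q = 2361 the demand price is (21045 - 2361)/6 = 3114 and the supply price is (2955 + 2361)/2 = 2658.
Deadweight loss = ½ · (3114 - 2658) · (3045 - 2361) = ½ · 456 · 684 = 155952.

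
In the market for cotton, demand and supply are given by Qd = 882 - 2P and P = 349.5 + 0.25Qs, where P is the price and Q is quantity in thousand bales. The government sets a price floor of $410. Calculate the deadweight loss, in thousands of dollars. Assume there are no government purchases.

1350

Rearranging supply gives Qs = 4P - 1398. In a free market, 882 - 2P = 4P - 1398 gives the equilibrium P* = 380, Q* = 122.
Because the floor (410) lies above the market-clearing price, it is binding.
At P = 410: Qd = 882 - 2·410 = 62 and Qs = 4·410 - 1398 = 242.
Quantity traded falls to 62. At Q = 62 the demand price is (882 - 62)/2 = 410 and the supply price is (1398 + 62)/4 = 365.
Deadweight loss = ½ · (410 - 365) · (122 - 62) = ½ · 45 · 60 = 1350.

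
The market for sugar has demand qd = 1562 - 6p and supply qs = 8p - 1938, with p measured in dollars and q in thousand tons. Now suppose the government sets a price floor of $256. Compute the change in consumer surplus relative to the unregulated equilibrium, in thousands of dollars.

-264

In a free market, 1562 - 6p = 8p - 1938 gives the equilibrium p* = 250, q* = 62.
Because the floor (256) lies above the market-clearing price, it is binding.
At p = 256: qd = 1562 - 6·256 = 26 and qs = 8·256 - 1938 = 110.
Consumer surplus without the control is ½ · (781/3 - 250) · 62 = 961/3.
With the floor, consumers buy 26 units at 256, so CS = ½ · (781/3 - 256) · 26 = 169/3.
Change in consumer surplus = 169/3 - 961/3 = -264.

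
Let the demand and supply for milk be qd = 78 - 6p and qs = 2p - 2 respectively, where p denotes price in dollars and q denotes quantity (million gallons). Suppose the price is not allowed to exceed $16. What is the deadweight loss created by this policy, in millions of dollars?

Setting quantity demanded equal to quantity supplied, 78 - 6p = 2p - 2, gives p* = 10 and q* = 18.
The ceiling of 16 is above the equilibrium price 10, so it is not binding; the market clears at p* = 10, q* = 18.
Since the control does not bind, no trades are prevented and deadweight loss is zero.

0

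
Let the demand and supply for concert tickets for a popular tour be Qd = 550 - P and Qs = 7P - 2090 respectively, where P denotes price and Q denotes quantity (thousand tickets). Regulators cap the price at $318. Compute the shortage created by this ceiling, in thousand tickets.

Without the control the market clears where 550 - P = 7P - 2090, i.e. P* = 330 and Q* = 220.
The ceiling of 318 is below the equilibrium price 330, so it binds.
At P = 318: Qd = 550 - 318 = 232 and Qs = 7·318 - 2090 = 136.
Shortage = Qd - Qs = 232 - 136 = 96.

96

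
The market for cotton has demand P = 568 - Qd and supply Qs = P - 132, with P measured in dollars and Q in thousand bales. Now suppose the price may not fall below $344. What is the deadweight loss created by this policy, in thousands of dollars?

Rearranging demand gives Qd = 568 - P. Equilibrium: 568 - P = P - 132, so 700 = 2P and P* = 350, Q* = 218.
The floor of 344 is below the equilibrium price 350, so it is not binding; the market clears at P* = 350, Q* = 218.
Since the control does not bind, no trades are prevented and deadweight loss is zero.

0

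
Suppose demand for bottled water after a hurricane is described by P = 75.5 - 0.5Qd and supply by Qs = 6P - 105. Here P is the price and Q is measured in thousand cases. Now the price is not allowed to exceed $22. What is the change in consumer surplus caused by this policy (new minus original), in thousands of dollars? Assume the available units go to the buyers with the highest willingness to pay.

Rearranging demand gives Qd = 151 - 2P. Without the control the market clears where 151 - 2P = 6P - 105, i.e. P* = 32 and Q* = 87.
Since 22 < 32, the ceiling is binding.
At P = 22: Qd = 151 - 2·22 = 107 and Qs = 6·22 - 105 = 27.
Consumer surplus without the control is ½ · (75.5 - 32) · 87 = 1892.25.
With the ceiling, 27 units are sold at 22 (assume they go to the highest-value buyers). The demand price at Q = 27 is 62, so CS = ½ · [(75.5 - 22) + (62 - 22)] · 27 = 1262.25.
Change in consumer surplus = 1262.25 - 1892.25 = -630.

-630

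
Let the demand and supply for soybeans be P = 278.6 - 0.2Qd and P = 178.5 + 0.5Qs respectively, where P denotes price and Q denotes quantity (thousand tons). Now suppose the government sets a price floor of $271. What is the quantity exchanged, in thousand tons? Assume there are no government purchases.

38

Rearranging demand gives Qd = 1393 - 5P; rearranging supply gives Qs = 2P - 357. Setting quantity demanded equal to quantity supplied, 1393 - 5P = 2P - 357, gives P* = 250 and Q* = 143.
The floor of 271 is above the equilibrium price 250, so it binds.
At P = 271: Qd = 1393 - 5·271 = 38 and Qs = 2·271 - 357 = 185.
The quantity actually transacted is the short side, demand: 38.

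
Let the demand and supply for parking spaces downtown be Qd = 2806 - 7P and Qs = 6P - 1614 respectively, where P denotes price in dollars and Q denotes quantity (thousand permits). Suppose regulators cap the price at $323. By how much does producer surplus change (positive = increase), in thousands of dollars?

-6375

Setting quantity demanded equal to quantity supplied, 2806 - 7P = 6P - 1614, gives P* = 340 and Q* = 426.
The ceiling of 323 is below the equilibrium price 340, so it binds.
At P = 323: Qd = 2806 - 7·323 = 545 and Qs = 6·323 - 1614 = 324.
Producer surplus without the control is ½ · (340 - 269) · 426 = 15123.
With the ceiling, producers sell 324 units at 323, so PS = ½ · (323 - 269) · 324 = 8748.
Change in producer surplus = 8748 - 15123 = -6375.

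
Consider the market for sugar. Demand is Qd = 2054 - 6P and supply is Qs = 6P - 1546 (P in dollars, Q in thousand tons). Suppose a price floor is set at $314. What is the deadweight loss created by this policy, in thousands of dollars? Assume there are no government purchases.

1176

Without the control the market clears where 2054 - 6P = 6P - 1546, i.e. P* = 300 and Q* = 254.
The floor of 314 is above the equilibrium price 300, so it binds.
At P = 314: Qd = 2054 - 6·314 = 170 and Qs = 6·314 - 1546 = 338.
Quantity traded falls to 170. At Q = 170 the demand price is (2054 - 170)/6 = 314 and the supply price is (1546 + 170)/6 = 286.
Deadweight loss = ½ · (314 - 286) · (254 - 170) = ½ · 28 · 84 = 1176.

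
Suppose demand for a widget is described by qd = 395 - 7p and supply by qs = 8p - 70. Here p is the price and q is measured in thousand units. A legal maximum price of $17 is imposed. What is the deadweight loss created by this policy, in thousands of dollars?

Without the control the market clears where 395 - 7p = 8p - 70, i.e. p* = 31 and q* = 178.
The ceiling of 17 is below the equilibrium price 31, so it binds.
At p = 17: qd = 395 - 7·17 = 276 and qs = 8·17 - 70 = 66.
Quantity traded falls to 66. At q = 66 the demand price is (395 - 66)/7 = 47 and the supply price is (70 + 66)/8 = 17.
Deadweight loss = ½ · (47 - 17) · (178 - 66) = ½ · 30 · 112 = 1680.

1680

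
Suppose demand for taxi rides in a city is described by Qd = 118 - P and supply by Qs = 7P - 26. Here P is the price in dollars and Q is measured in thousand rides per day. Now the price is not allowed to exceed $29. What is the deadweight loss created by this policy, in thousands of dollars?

In a free market, 118 - P = 7P - 26 gives the equilibrium P* = 18, Q* = 100.
The ceiling of 29 is above the equilibrium price 18, so it is not binding; the market clears at P* = 18, Q* = 100.
Since the control does not bind, no trades are prevented and deadweight loss is zero.

0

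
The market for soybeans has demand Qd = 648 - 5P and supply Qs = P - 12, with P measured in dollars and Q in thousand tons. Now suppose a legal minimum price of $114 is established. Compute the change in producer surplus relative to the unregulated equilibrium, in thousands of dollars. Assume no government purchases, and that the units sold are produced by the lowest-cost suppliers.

112

In a free market, 648 - 5P = P - 12 gives the equilibrium P* = 110, Q* = 98.
Because the floor (114) lies above the market-clearing price, it is binding.
At P = 114: Qd = 648 - 5·114 = 78 and Qs = 114 - 12 = 102.
Producer surplus without the control is ½ · (110 - 12) · 98 = 4802.
With the floor, 78 units are sold at 114. The supply price at Q = 78 is 90, so PS = ½ · [(114 - 12) + (114 - 90)] · 78 = 4914.
Change in producer surplus = 4914 - 4802 = 112.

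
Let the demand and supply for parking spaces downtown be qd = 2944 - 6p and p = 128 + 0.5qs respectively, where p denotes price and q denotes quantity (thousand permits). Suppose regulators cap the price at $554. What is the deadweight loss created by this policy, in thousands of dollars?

Rearranging supply gives qs = 2p - 256. Without the control the market clears where 2944 - 6p = 2p - 256, i.e. p* = 400 and q* = 544.
Since 554 is above p* = 400, the ceiling does not bind and the free-market outcome prevails.
Since the control does not bind, no trades are prevented and deadweight loss is zero.

0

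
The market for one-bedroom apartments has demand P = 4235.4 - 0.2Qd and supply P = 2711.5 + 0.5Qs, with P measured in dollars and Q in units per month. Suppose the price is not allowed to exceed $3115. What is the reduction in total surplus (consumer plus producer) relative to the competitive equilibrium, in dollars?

656915

Rearranging demand gives Qd = 21177 - 5P; rearranging supply gives Qs = 2P - 5423. Without the control the market clears where 21177 - 5P = 2P - 5423, i.e. P* = 3800 and Q* = 2177.
The ceiling of 3115 is below the equilibrium price 3800, so it binds.
At P = 3115: Qd = 21177 - 5·3115 = 5602 and Qs = 2·3115 - 5423 = 807.
Quantity traded falls to 807. At Q = 807 the demand price is (21177 - 807)/5 = 4074 and the supply price is (5423 + 807)/2 = 3115.
Deadweight loss = ½ · (4074 - 3115) · (2177 - 807) = ½ · 959 · 1370 = 656915.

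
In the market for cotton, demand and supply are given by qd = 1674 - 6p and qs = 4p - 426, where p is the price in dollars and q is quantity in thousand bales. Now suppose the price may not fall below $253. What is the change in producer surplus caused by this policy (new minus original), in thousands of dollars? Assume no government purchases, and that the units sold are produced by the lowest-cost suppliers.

Equilibrium: 1674 - 6p = 4p - 426, so 2100 = 10p and p* = 210, q* = 414.
The floor of 253 is above the equilibrium price 210, so it binds.
At p = 253: qd = 1674 - 6·253 = 156 and qs = 4·253 - 426 = 586.
Producer surplus without the control is ½ · (210 - 106.5) · 414 = 21424.5.
With the floor, 156 units are sold at 253. The supply price at q = 156 is 145.5, so PS = ½ · [(253 - 106.5) + (253 - 145.5)] · 156 = 19812.
Change in producer surplus = 19812 - 21424.5 = -1612.5.

-1612.5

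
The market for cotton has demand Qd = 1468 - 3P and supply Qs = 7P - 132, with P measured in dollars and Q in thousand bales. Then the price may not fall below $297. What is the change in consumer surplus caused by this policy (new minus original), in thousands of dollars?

-107202.5

Setting quantity demanded equal to quantity supplied, 1468 - 3P = 7P - 132, gives P* = 160 and Q* = 988.
Because the floor (297) lies above the market-clearing price, it is binding.
At P = 297: Qd = 1468 - 3·297 = 577 and Qs = 7·297 - 132 = 1947.
Consumer surplus without the control is ½ · (1468/3 - 160) · 988 = 488072/3.
With the floor, consumers buy 577 units at 297, so CS = ½ · (1468/3 - 297) · 577 = 332929/6.
Change in consumer surplus = 332929/6 - 488072/3 = -107202.5.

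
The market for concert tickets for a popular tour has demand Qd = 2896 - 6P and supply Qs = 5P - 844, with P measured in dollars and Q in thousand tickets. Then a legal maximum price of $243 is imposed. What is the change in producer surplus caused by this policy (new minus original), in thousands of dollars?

Setting quantity demanded equal to quantity supplied, 2896 - 6P = 5P - 844, gives P* = 340 and Q* = 856.
The ceiling of 243 is below the equilibrium price 340, so it binds.
At P = 243: Qd = 2896 - 6·243 = 1438 and Qs = 5·243 - 844 = 371.
Producer surplus without the control is ½ · (340 - 168.8) · 856 = 73273.6.
With the ceiling, producers sell 371 units at 243, so PS = ½ · (243 - 168.8) · 371 = 13764.1.
Change in producer surplus = 13764.1 - 73273.6 = -59509.5.

-59509.5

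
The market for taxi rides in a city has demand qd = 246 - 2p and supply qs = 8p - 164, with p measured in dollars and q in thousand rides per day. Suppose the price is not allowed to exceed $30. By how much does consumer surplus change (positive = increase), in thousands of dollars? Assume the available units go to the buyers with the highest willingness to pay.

Without the control the market clears where 246 - 2p = 8p - 164, i.e. p* = 41 and q* = 164.
Since 30 < 41, the ceiling is binding.
At p = 30: qd = 246 - 2·30 = 186 and qs = 8·30 - 164 = 76.
Consumer surplus without the control is ½ · (123 - 41) · 164 = 6724.
With the ceiling, 76 units are sold at 30 (assume they go to the highest-value buyers). The demand price at q = 76 is 85, so CS = ½ · [(123 - 30) + (85 - 30)] · 76 = 5624.
Change in consumer surplus = 5624 - 6724 = -1100.

-1100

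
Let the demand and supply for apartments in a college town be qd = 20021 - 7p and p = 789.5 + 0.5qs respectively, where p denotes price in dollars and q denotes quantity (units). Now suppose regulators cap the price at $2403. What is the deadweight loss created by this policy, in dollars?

Rearranging supply gives qs = 2p - 1579. Setting quantity demanded equal to quantity supplied, 20021 - 7p = 2p - 1579, gives p* = 2400 and q* = 3221.
Since 2403 is above p* = 2400, the ceiling does not bind and the free-market outcome prevails.
Since the control does not bind, no trades are prevented and deadweight loss is zero.

0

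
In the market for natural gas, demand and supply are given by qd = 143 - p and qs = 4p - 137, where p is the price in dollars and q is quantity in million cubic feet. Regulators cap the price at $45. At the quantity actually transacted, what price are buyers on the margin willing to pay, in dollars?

Setting quantity demanded equal to quantity supplied, 143 - p = 4p - 137, gives p* = 56 and q* = 87.
The ceiling of 45 is below the equilibrium price 56, so it binds.
At p = 45: qd = 143 - 45 = 98 and qs = 4·45 - 137 = 43.
Only 43 units reach the market. On the demand curve, the marginal buyer's willingness to pay at q = 43 is (143 - 43) = 100.

100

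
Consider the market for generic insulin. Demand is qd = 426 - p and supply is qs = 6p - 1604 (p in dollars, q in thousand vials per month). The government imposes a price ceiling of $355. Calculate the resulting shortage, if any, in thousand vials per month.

Without the control the market clears where 426 - p = 6p - 1604, i.e. p* = 290 and q* = 136.
The ceiling of 355 is above the equilibrium price 290, so it is not binding; the market clears at p* = 290, q* = 136.
Since the control does not bind, there is no shortage.

0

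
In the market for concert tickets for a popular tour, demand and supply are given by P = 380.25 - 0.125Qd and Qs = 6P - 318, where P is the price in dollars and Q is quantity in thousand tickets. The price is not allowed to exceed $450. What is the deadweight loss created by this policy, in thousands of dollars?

0

Rearranging demand gives Qd = 3042 - 8P. In a free market, 3042 - 8P = 6P - 318 gives the equilibrium P* = 240, Q* = 1122.
The ceiling of 450 is above the equilibrium price 240, so it is not binding; the market clears at P* = 240, Q* = 1122.
Since the control does not bind, no trades are prevented and deadweight loss is zero.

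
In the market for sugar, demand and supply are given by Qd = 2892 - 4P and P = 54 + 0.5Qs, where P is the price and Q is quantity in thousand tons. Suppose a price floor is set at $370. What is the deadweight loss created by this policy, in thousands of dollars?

Rearranging supply gives Qs = 2P - 108. Without the control the market clears where 2892 - 4P = 2P - 108, i.e. P* = 500 and Q* = 892.
The floor of 370 is below the equilibrium price 500, so it is not binding; the market clears at P* = 500, Q* = 892.
Since the control does not bind, no trades are prevented and deadweight loss is zero.

0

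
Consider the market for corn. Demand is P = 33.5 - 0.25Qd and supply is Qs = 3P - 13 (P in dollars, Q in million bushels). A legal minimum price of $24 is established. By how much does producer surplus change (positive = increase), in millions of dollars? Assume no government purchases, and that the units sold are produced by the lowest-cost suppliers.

Rearranging demand gives Qd = 134 - 4P. In a free market, 134 - 4P = 3P - 13 gives the equilibrium P* = 21, Q* = 50.
Because the floor (24) lies above the market-clearing price, it is binding.
At P = 24: Qd = 134 - 4·24 = 38 and Qs = 3·24 - 13 = 59.
Producer surplus without the control is ½ · (21 - 13/3) · 50 = 1250/3.
With the floor, 38 units are sold at 24. The supply price at Q = 38 is 17, so PS = ½ · [(24 - 13/3) + (24 - 17)] · 38 = 1520/3.
Change in producer surplus = 1520/3 - 1250/3 = 90.

90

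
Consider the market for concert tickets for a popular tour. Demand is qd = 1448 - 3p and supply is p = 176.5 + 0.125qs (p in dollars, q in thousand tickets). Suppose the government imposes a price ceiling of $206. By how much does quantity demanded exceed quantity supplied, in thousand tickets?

594

Rearranging supply gives qs = 8p - 1412. Setting quantity demanded equal to quantity supplied, 1448 - 3p = 8p - 1412, gives p* = 260 and q* = 668.
Because the ceiling (206) lies below the market-clearing price, it is binding.
At p = 206: qd = 1448 - 3·206 = 830 and qs = 8·206 - 1412 = 236.
Shortage = qd - qs = 830 - 236 = 594.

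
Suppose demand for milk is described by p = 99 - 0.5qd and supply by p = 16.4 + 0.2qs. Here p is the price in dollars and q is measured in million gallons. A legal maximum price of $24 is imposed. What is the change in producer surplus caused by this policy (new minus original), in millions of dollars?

Rearranging demand gives qd = 198 - 2p; rearranging supply gives qs = 5p - 82. Equilibrium: 198 - 2p = 5p - 82, so 280 = 7p and p* = 40, q* = 118.
Because the ceiling (24) lies below the market-clearing price, it is binding.
At p = 24: qd = 198 - 2·24 = 150 and qs = 5·24 - 82 = 38.
Producer surplus without the control is ½ · (40 - 16.4) · 118 = 1392.4.
With the ceiling, producers sell 38 units at 24, so PS = ½ · (24 - 16.4) · 38 = 144.4.
Change in producer surplus = 144.4 - 1392.4 = -1248.

-1248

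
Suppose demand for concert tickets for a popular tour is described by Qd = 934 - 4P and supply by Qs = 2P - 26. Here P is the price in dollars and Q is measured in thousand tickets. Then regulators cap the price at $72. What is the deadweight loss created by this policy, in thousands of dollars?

In a free market, 934 - 4P = 2P - 26 gives the equilibrium P* = 160, Q* = 294.
Since 72 < 160, the ceiling is binding.
At P = 72: Qd = 934 - 4·72 = 646 and Qs = 2·72 - 26 = 118.
Quantity traded falls to 118. At Q = 118 the demand price is (934 - 118)/4 = 204 and the supply price is (26 + 118)/2 = 72.
Deadweight loss = ½ · (204 - 72) · (294 - 118) = ½ · 132 · 176 = 11616.

11616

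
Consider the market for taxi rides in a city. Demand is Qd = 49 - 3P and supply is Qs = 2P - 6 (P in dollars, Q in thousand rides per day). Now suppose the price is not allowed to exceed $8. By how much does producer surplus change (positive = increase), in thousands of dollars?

Setting quantity demanded equal to quantity supplied, 49 - 3P = 2P - 6, gives P* = 11 and Q* = 16.
The ceiling of 8 is below the equilibrium price 11, so it binds.
At P = 8: Qd = 49 - 3·8 = 25 and Qs = 2·8 - 6 = 10.
Producer surplus without the control is ½ · (11 - 3) · 16 = 64.
With the ceiling, producers sell 10 units at 8, so PS = ½ · (8 - 3) · 10 = 25.
Change in producer surplus = 25 - 64 = -39.

-39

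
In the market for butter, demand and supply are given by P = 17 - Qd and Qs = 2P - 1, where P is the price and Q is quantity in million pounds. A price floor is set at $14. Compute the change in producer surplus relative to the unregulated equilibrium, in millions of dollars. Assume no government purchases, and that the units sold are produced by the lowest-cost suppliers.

Rearranging demand gives Qd = 17 - P. Without the control the market clears where 17 - P = 2P - 1, i.e. P* = 6 and Q* = 11.
Since 14 > 6, the floor is binding.
At P = 14: Qd = 17 - 14 = 3 and Qs = 2·14 - 1 = 27.
Producer surplus without the control is ½ · (6 - 0.5) · 11 = 30.25.
With the floor, 3 units are sold at 14. The supply price at Q = 3 is 2, so PS = ½ · [(14 - 0.5) + (14 - 2)] · 3 = 38.25.
Change in producer surplus = 38.25 - 30.25 = 8.

8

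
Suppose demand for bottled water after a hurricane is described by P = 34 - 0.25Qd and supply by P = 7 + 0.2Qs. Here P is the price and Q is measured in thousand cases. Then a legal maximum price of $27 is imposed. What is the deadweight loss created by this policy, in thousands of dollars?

0

Rearranging demand gives Qd = 136 - 4P; rearranging supply gives Qs = 5P - 35. Without the control the market clears where 136 - 4P = 5P - 35, i.e. P* = 19 and Q* = 60.
Since 27 is above P* = 19, the ceiling does not bind and the free-market outcome prevails.
Since the control does not bind, no trades are prevented and deadweight loss is zero.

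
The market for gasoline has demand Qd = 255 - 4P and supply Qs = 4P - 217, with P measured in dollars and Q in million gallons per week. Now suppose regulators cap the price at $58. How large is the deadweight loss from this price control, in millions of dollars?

4

Setting quantity demanded equal to quantity supplied, 255 - 4P = 4P - 217, gives P* = 59 and Q* = 19.
The ceiling of 58 is below the equilibrium price 59, so it binds.
At P = 58: Qd = 255 - 4·58 = 23 and Qs = 4·58 - 217 = 15.
Quantity traded falls to 15. At Q = 15 the demand price is (255 - 15)/4 = 60 and the supply price is (217 + 15)/4 = 58.
Deadweight loss = ½ · (60 - 58) · (19 - 15) = ½ · 2 · 4 = 4.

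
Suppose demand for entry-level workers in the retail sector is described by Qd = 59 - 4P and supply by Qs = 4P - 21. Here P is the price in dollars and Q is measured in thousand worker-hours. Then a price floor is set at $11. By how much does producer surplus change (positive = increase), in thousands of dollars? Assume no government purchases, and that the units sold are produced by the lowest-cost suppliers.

Without the control the market clears where 59 - 4P = 4P - 21, i.e. P* = 10 and Q* = 19.
The floor of 11 is above the equilibrium price 10, so it binds.
At P = 11: Qd = 59 - 4·11 = 15 and Qs = 4·11 - 21 = 23.
Producer surplus without the control is ½ · (10 - 5.25) · 19 = 45.125.
With the floor, 15 units are sold at 11. The supply price at Q = 15 is 9, so PS = ½ · [(11 - 5.25) + (11 - 9)] · 15 = 58.125.
Change in producer surplus = 58.125 - 45.125 = 13.

13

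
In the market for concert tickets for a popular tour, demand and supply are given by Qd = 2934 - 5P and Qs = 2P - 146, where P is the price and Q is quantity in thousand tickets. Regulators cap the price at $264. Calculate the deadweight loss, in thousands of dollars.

43366.4

Without the control the market clears where 2934 - 5P = 2P - 146, i.e. P* = 440 and Q* = 734.
Because the ceiling (264) lies below the market-clearing price, it is binding.
At P = 264: Qd = 2934 - 5·264 = 1614 and Qs = 2·264 - 146 = 382.
Quantity traded falls to 382. At Q = 382 the demand price is (2934 - 382)/5 = 510.4 and the supply price is (146 + 382)/2 = 264.
Deadweight loss = ½ · (510.4 - 264) · (734 - 382) = ½ · 246.4 · 352 = 43366.4.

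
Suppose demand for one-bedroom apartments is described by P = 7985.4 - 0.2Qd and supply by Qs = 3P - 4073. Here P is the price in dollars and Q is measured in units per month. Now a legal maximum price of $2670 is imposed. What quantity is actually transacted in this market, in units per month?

Rearranging demand gives Qd = 39927 - 5P. Without the control the market clears where 39927 - 5P = 3P - 4073, i.e. P* = 5500 and Q* = 12427.
Since 2670 < 5500, the ceiling is binding.
At P = 2670: Qd = 39927 - 5·2670 = 26577 and Qs = 3·2670 - 4073 = 3937.
The quantity actually transacted is the short side, supply: 3937.

3937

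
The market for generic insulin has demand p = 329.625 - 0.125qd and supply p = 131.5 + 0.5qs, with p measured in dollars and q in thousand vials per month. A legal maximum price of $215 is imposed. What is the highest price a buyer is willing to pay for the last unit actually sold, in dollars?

308.75

Rearranging demand gives qd = 2637 - 8p; rearranging supply gives qs = 2p - 263. In a free market, 2637 - 8p = 2p - 263 gives the equilibrium p* = 290, q* = 317.
Since 215 < 290, the ceiling is binding.
At p = 215: qd = 2637 - 8·215 = 917 and qs = 2·215 - 263 = 167.
Only 167 units reach the market. On the demand curve, the marginal buyer's willingness to pay at q = 167 is (2637 - 167)/8 = 308.75.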